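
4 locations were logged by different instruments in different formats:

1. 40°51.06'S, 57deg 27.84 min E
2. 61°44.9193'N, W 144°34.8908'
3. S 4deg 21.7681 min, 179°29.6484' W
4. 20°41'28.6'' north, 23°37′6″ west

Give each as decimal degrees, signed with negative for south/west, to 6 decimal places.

Point 1:
  Latitude: 51.06′ = 0.851000°; total 40.8510000
  S → negative
  Longitude: 57 + 27.84/60 = 57.4640000
  E → positive
Point 2:
  φ: 44.9193′ = 0.748655°; total 61.7486550
  N ⇒ keep positive
  λ: 34.8908′ = 0.581513°; total 144.5815133
  W → negative
Point 3:
  Latitude: 21.7681′ = 0.362802°; total 4.3628017
  S → negative
  Lon: 29.6484′ = 0.494140°; total 179.4941400
  W → negative
Point 4:
  Latitude: 41′ + 28.6″ = 41.47667′; 20 + 41.47667/60 = 20.6912778
  N → positive
  λ: 23 + 37/60 + 6/3600 = 23.6183333
  W ⇒ negate

1. -40.851000, 57.464000
2. 61.748655, -144.581513
3. -4.362802, -179.494140
4. 20.691278, -23.618333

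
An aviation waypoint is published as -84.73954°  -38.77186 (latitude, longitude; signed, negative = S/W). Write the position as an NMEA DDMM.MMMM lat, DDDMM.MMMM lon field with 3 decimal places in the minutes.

8444.372,S / 03846.312,W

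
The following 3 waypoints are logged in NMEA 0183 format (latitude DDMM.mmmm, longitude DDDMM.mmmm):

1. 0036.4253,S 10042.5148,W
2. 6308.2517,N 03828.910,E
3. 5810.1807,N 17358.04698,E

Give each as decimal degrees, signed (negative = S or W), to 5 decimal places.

1. -0.60709, -100.70858
2. 63.13753, 38.48183
3. 58.16968, 173.96745

Point 1:
  Lat: degrees = first 2 digits = 0, minutes = 36.4253; 0 + 36.4253/60 = 0.607088
  S ⇒ negate
  Lon: split at 3 digits → 100° and 42.5148′; 100 + 42.5148/60 = 100.708580
  hemisphere W, so the sign is −
Point 2:
  Latitude: split at 2 digits → 63° and 8.2517′; 63 + 8.2517/60 = 63.137528
  N ⇒ keep positive
  Lon: split at 3 digits → 038° and 28.91′; 38 + 28.91/60 = 38.481833
  E ⇒ keep positive
Point 3:
  Latitude: split at 2 digits → 58° and 10.1807′; 58 + 10.1807/60 = 58.169678
  N ⇒ keep positive
  Lon: split at 3 digits → 173° and 58.04698′; 173 + 58.04698/60 = 173.967450
  E → positive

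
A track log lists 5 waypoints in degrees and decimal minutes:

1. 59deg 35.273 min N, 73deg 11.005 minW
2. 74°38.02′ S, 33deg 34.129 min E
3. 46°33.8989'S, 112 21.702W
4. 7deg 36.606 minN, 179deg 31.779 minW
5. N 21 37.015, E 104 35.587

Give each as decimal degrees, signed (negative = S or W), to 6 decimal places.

1. 59.587883, -73.183417
2. -74.633667, 33.568817
3. -46.564982, -112.361700
4. 7.610100, -179.529650
5. 21.616917, 104.593117

Point 1:
  Lat: 59 + 35.273/60 = 59.5878833
  N ⇒ keep positive
  Lon: 73 + 11.005/60 = 73.1834167
  W ⇒ negate
Point 2:
  Lat: 74 + 38.02/60 = 74.6336667
  S ⇒ negate
  Lon: 34.129′ = 0.568817°; total 33.5688167
  E → positive
Point 3:
  Latitude: 33.8989′ = 0.564982°; total 46.5649817
  S ⇒ negate
  λ: 112 + 21.702/60 = 112.3617000
  hemisphere W, so the sign is −
Point 4:
  φ: 36.606′ = 0.610100°; total 7.6101000
  N → positive
  λ: 179 + 31.779/60 = 179.5296500
  hemisphere W, so the sign is −
Point 5:
  Latitude: 37.015′ = 0.616917°; total 21.6169167
  N ⇒ keep positive
  λ: 35.587′ = 0.593117°; total 104.5931167
  E ⇒ keep positive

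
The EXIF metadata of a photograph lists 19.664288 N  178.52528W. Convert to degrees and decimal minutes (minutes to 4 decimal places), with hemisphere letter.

19° 39.8573′ N, 178° 31.5168′ W

φ: 19° + 0.664288 × 60 = 19° 39.857280′
Longitude: minutes = (178.525280 − 178) × 60 = 31.516800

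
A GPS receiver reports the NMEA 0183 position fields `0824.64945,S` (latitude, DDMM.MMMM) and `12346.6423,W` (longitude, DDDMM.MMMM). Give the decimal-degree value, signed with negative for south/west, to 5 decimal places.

-8.41082, -123.77737

Lat: split at 2 digits → 08° and 24.64945′; 8 + 24.64945/60 = 8.410824
S ⇒ negate
Longitude: degrees = first 3 digits = 123, minutes = 46.6423; 123 + 46.6423/60 = 123.777372
W → negative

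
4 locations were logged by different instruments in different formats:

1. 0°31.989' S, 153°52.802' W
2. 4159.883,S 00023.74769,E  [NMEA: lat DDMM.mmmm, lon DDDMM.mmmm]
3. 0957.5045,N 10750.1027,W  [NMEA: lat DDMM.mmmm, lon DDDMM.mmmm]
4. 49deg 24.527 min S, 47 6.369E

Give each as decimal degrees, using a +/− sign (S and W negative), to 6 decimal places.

1. -0.533150, -153.880033
2. -41.998050, 0.395795
3. 9.958408, -107.835045
4. -49.408783, 47.106150

Point 1:
  Lat: 0 + 31.989/60 = 0.5331500
  hemisphere S, so the sign is −
  Lon: 153 + 52.802/60 = 153.8800333
  W ⇒ negate
Point 2:
  Latitude: degrees = first 2 digits = 41, minutes = 59.883; 41 + 59.883/60 = 41.9980500
  hemisphere S, so the sign is −
  Lon: split at 3 digits → 000° and 23.74769′; 0 + 23.74769/60 = 0.3957948
  E ⇒ keep positive
Point 3:
  φ: split at 2 digits → 09° and 57.5045′; 9 + 57.5045/60 = 9.9584083
  N ⇒ keep positive
  Lon: split at 3 digits → 107° and 50.1027′; 107 + 50.1027/60 = 107.8350450
  W → negative
Point 4:
  Lat: 49 + 24.527/60 = 49.4087833
  S → negative
  Lon: 6.369′ = 0.106150°; total 47.1061500
  E → positive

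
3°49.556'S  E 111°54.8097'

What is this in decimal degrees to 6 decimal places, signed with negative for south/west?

-3.825933, 111.913495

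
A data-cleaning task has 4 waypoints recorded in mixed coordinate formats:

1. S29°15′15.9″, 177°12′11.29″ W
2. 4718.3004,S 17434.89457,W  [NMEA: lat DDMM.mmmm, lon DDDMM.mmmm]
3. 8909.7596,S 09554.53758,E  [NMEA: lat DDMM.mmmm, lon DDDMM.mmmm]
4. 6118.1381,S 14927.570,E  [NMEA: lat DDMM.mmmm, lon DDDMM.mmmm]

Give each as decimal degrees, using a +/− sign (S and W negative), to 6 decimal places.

1. -29.254417, -177.203136
2. -47.305007, -174.581576
3. -89.162660, 95.908960
4. -61.302302, 149.459500

Point 1:
  Latitude: 15′ + 15.9″ = 15.26500′; 29 + 15.26500/60 = 29.2544167
  S ⇒ negate
  Longitude: 12′ + 11.29″ = 12.18817′; 177 + 12.18817/60 = 177.2031361
  W ⇒ negate
Point 2:
  Lat: degrees = first 2 digits = 47, minutes = 18.3004; 47 + 18.3004/60 = 47.3050067
  S ⇒ negate
  Lon: split at 3 digits → 174° and 34.89457′; 174 + 34.89457/60 = 174.5815762
  W ⇒ negate
Point 3:
  Latitude: split at 2 digits → 89° and 9.7596′; 89 + 9.7596/60 = 89.1626600
  S ⇒ negate
  Lon: split at 3 digits → 095° and 54.53758′; 95 + 54.53758/60 = 95.9089597
  E → positive
Point 4:
  Latitude: degrees = first 2 digits = 61, minutes = 18.1381; 61 + 18.1381/60 = 61.3023017
  hemisphere S, so the sign is −
  Longitude: degrees = first 3 digits = 149, minutes = 27.57; 149 + 27.57/60 = 149.4595000
  E ⇒ keep positive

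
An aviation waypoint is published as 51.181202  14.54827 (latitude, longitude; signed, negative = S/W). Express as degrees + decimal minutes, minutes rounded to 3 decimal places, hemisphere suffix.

51° 10.872′ N, 14° 32.896′ E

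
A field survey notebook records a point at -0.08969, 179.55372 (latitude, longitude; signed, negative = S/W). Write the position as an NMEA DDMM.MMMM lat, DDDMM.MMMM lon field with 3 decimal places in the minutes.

0005.381,S / 17933.223,E

Latitude is negative → S; |value| = 0.089690
φ: minutes = (0.089690 − 0) × 60 = 5.38140
Longitude: fractional part 0.553720 → 33.22320 minutes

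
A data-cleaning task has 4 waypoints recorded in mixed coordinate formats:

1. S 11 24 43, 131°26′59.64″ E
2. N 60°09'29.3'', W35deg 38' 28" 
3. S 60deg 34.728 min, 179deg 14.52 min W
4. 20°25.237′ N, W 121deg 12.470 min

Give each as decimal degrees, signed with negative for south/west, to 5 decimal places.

1. -11.41194, 131.44990
2. 60.15814, -35.64111
3. -60.57880, -179.24200
4. 20.42062, -121.20783

Point 1:
  φ: 11° + 24/60 + 43/3600 = 11 + 0.400000 + 0.011944 = 11.411944
  S → negative
  Longitude: 26′ + 59.64″ = 26.99400′; 131 + 26.99400/60 = 131.449900
  E ⇒ keep positive
Point 2:
  φ: 60° + 9/60 + 29.3/3600 = 60 + 0.150000 + 0.008139 = 60.158139
  N → positive
  Lon: 35 + 38/60 + 28/3600 = 35.641111
  W → negative
Point 3:
  Latitude: 34.728′ = 0.578800°; total 60.578800
  S → negative
  Longitude: 14.52′ = 0.242000°; total 179.242000
  hemisphere W, so the sign is −
Point 4:
  Latitude: 25.237′ = 0.420617°; total 20.420617
  N → positive
  Lon: 121 + 12.47/60 = 121.207833
  W ⇒ negate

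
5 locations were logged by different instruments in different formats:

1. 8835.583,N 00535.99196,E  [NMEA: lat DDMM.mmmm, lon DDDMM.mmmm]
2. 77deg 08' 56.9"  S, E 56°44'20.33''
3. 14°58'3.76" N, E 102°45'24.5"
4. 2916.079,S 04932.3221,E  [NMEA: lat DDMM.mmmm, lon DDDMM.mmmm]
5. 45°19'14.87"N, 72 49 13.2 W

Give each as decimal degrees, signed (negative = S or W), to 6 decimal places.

1. 88.593050, 5.599866
2. -77.149139, 56.738981
3. 14.967711, 102.756806
4. -29.267983, 49.538702
5. 45.320797, -72.820333

Point 1:
  Lat: degrees = first 2 digits = 88, minutes = 35.583; 88 + 35.583/60 = 88.5930500
  N → positive
  λ: split at 3 digits → 005° and 35.99196′; 5 + 35.99196/60 = 5.5998660
  E ⇒ keep positive
Point 2:
  φ: 77 + 8/60 + 56.9/3600 = 77.1491389
  S → negative
  Lon: 56 + 44/60 + 20.33/3600 = 56.7389806
  E → positive
Point 3:
  Lat: 58′ + 3.76″ = 58.06267′; 14 + 58.06267/60 = 14.9677111
  N ⇒ keep positive
  λ: 102° + 45/60 + 24.5/3600 = 102 + 0.750000 + 0.006806 = 102.7568056
  E → positive
Point 4:
  Lat: degrees = first 2 digits = 29, minutes = 16.079; 29 + 16.079/60 = 29.2679833
  S → negative
  λ: degrees = first 3 digits = 49, minutes = 32.3221; 49 + 32.3221/60 = 49.5387017
  E ⇒ keep positive
Point 5:
  Lat: 45 + 19/60 + 14.87/3600 = 45.3207972
  N → positive
  λ: 72 + 49/60 + 13.2/3600 = 72.8203333
  W ⇒ negate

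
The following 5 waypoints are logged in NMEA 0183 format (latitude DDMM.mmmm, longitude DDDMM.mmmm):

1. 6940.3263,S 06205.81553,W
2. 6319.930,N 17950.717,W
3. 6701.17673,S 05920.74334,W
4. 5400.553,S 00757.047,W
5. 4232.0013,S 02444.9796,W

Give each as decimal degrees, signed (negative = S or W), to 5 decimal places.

1. -69.67211, -62.09693
2. 63.33217, -179.84528
3. -67.01961, -59.34572
4. -54.00922, -7.95078
5. -42.53336, -24.74966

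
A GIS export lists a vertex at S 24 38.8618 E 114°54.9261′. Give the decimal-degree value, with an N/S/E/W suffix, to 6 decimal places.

φ: 24 + 38.8618/60 = 24.6476967
Lon: 54.9261′ = 0.915435°; total 114.9154350

24.647697° S, 114.915435° E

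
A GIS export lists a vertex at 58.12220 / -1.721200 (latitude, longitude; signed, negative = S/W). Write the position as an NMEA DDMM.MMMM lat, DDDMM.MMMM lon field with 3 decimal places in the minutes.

φ: minutes = (58.122200 − 58) × 60 = 7.33200
Longitude is negative → W; |value| = 1.721200
Longitude: fractional part 0.721200 → 43.27200 minutes

5807.332,N / 00143.272,W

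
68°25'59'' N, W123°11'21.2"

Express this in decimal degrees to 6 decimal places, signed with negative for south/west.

φ: 68° + 25/60 + 59/3600 = 68 + 0.416667 + 0.016389 = 68.4330556
N → positive
Lon: 11′ + 21.2″ = 11.35333′; 123 + 11.35333/60 = 123.1892222
W → negative

68.433056, -123.189222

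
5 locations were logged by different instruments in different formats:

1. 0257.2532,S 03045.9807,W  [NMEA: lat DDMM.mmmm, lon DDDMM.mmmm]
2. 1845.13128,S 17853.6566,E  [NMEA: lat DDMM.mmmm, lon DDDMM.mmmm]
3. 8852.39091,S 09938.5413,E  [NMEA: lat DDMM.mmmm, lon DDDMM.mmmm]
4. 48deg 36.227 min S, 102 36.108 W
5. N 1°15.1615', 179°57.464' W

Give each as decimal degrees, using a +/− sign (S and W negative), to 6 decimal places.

1. -2.954220, -30.766345
2. -18.752188, 178.894277
3. -88.873182, 99.642355
4. -48.603783, -102.601800
5. 1.252692, -179.957733

Point 1:
  φ: split at 2 digits → 02° and 57.2532′; 2 + 57.2532/60 = 2.9542200
  S ⇒ negate
  Longitude: degrees = first 3 digits = 30, minutes = 45.9807; 30 + 45.9807/60 = 30.7663450
  W → negative
Point 2:
  φ: degrees = first 2 digits = 18, minutes = 45.13128; 18 + 45.13128/60 = 18.7521880
  hemisphere S, so the sign is −
  Longitude: degrees = first 3 digits = 178, minutes = 53.6566; 178 + 53.6566/60 = 178.8942767
  E → positive
Point 3:
  φ: degrees = first 2 digits = 88, minutes = 52.39091; 88 + 52.39091/60 = 88.8731818
  S ⇒ negate
  Longitude: degrees = first 3 digits = 99, minutes = 38.5413; 99 + 38.5413/60 = 99.6423550
  E ⇒ keep positive
Point 4:
  Latitude: 48 + 36.227/60 = 48.6037833
  S ⇒ negate
  λ: 102 + 36.108/60 = 102.6018000
  W ⇒ negate
Point 5:
  Lat: 15.1615′ = 0.252692°; total 1.2526917
  N ⇒ keep positive
  λ: 57.464′ = 0.957733°; total 179.9577333
  W → negative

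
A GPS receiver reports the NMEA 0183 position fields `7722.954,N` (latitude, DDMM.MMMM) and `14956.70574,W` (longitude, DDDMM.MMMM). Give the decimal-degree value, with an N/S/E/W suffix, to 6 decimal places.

Lat: split at 2 digits → 77° and 22.954′; 77 + 22.954/60 = 77.3825667
Longitude: split at 3 digits → 149° and 56.70574′; 149 + 56.70574/60 = 149.9450957

77.382567° N, 149.945096° W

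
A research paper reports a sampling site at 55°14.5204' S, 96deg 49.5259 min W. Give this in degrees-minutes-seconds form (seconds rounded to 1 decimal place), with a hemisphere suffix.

55°14′31.2″ S, 96°49′31.6″ W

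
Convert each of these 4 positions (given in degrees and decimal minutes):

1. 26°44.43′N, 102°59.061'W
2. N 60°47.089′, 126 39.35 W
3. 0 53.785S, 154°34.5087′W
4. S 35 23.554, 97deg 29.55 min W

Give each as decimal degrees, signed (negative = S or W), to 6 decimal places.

1. 26.740500, -102.984350
2. 60.784817, -126.655833
3. -0.896417, -154.575145
4. -35.392567, -97.492500

Point 1:
  Lat: 44.43′ = 0.740500°; total 26.7405000
  N ⇒ keep positive
  Longitude: 59.061′ = 0.984350°; total 102.9843500
  hemisphere W, so the sign is −
Point 2:
  φ: 60 + 47.089/60 = 60.7848167
  N → positive
  Lon: 39.35′ = 0.655833°; total 126.6558333
  hemisphere W, so the sign is −
Point 3:
  Lat: 0 + 53.785/60 = 0.8964167
  S → negative
  Lon: 154 + 34.5087/60 = 154.5751450
  W → negative
Point 4:
  φ: 23.554′ = 0.392567°; total 35.3925667
  S → negative
  Lon: 29.55′ = 0.492500°; total 97.4925000
  W → negative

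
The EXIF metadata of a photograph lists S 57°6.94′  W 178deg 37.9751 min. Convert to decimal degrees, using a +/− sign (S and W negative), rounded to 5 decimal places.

Latitude: 6.94′ = 0.115667°; total 57.115667
S → negative
λ: 37.9751′ = 0.632918°; total 178.632918
W ⇒ negate

-57.11567, -178.63292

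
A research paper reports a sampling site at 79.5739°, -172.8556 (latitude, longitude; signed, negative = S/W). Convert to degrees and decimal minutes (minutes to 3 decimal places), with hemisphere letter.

79° 34.434′ N, 172° 51.336′ W

φ: 79° + 0.573900 × 60 = 79° 34.43400′
Longitude is negative → W; |value| = 172.855600
Longitude: fractional part 0.855600 → 51.33600 minutes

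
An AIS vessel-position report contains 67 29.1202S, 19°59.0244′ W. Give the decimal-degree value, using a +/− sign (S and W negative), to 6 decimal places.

φ: 29.1202′ = 0.485337°; total 67.4853367
S → negative
λ: 19 + 59.0244/60 = 19.9837400
hemisphere W, so the sign is −

-67.485337, -19.983740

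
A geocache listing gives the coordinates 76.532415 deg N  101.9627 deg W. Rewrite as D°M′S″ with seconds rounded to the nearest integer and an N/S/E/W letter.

76°31′57″ N, 101°57′46″ W

φ: whole degrees 76; 31.94490′ → 31′ and 56.69″
Longitude: 0.962700 × 60 = 57.76200′ → 57′, remainder × 60 = 45.72″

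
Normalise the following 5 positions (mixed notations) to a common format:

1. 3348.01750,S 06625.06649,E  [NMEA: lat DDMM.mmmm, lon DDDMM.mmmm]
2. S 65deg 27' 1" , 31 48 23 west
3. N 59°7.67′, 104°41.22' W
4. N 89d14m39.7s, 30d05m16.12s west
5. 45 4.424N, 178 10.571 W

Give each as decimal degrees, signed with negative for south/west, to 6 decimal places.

1. -33.800292, 66.417775
2. -65.450278, -31.806389
3. 59.127833, -104.687000
4. 89.244361, -30.087811
5. 45.073733, -178.176183

Point 1:
  Latitude: degrees = first 2 digits = 33, minutes = 48.0175; 33 + 48.0175/60 = 33.8002917
  S → negative
  λ: split at 3 digits → 066° and 25.06649′; 66 + 25.06649/60 = 66.4177748
  E → positive
Point 2:
  Latitude: 65° + 27/60 + 1/3600 = 65 + 0.450000 + 0.000278 = 65.4502778
  S → negative
  λ: 31 + 48/60 + 23/3600 = 31.8063889
  W → negative
Point 3:
  Latitude: 59 + 7.67/60 = 59.1278333
  N ⇒ keep positive
  Lon: 41.22′ = 0.687000°; total 104.6870000
  W → negative
Point 4:
  φ: 14′ + 39.7″ = 14.66167′; 89 + 14.66167/60 = 89.2443611
  N → positive
  Lon: 5′ + 16.12″ = 5.26867′; 30 + 5.26867/60 = 30.0878111
  W ⇒ negate
Point 5:
  Latitude: 4.424′ = 0.073733°; total 45.0737333
  N → positive
  Longitude: 178 + 10.571/60 = 178.1761833
  hemisphere W, so the sign is −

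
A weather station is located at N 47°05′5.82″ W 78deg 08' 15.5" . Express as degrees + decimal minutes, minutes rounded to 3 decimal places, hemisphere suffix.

47° 5.097′ N, 78° 8.258′ W

φ: seconds/60 = 0.09700; minutes = 5 + 0.09700 = 5.09700
λ: 8 + 15.5/60 = 8.25833′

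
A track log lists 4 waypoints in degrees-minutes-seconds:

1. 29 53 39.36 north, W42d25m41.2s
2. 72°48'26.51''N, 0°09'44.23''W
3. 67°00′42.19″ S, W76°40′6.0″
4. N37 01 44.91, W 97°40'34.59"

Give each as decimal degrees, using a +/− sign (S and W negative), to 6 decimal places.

1. 29.894267, -42.428111
2. 72.807364, -0.162286
3. -67.011719, -76.668333
4. 37.029142, -97.676275

Point 1:
  φ: 53′ + 39.36″ = 53.65600′; 29 + 53.65600/60 = 29.8942667
  N → positive
  Longitude: 42° + 25/60 + 41.2/3600 = 42 + 0.416667 + 0.011444 = 42.4281111
  hemisphere W, so the sign is −
Point 2:
  Lat: 72° + 48/60 + 26.51/3600 = 72 + 0.800000 + 0.007364 = 72.8073639
  N → positive
  λ: 9′ + 44.23″ = 9.73717′; 0 + 9.73717/60 = 0.1622861
  W → negative
Point 3:
  Lat: 67 + 0/60 + 42.19/3600 = 67.0117194
  hemisphere S, so the sign is −
  Longitude: 76° + 40/60 + 6/3600 = 76 + 0.666667 + 0.001667 = 76.6683333
  W → negative
Point 4:
  Lat: 37 + 1/60 + 44.91/3600 = 37.0291417
  N → positive
  Longitude: 97° + 40/60 + 34.59/3600 = 97 + 0.666667 + 0.009608 = 97.6762750
  W → negative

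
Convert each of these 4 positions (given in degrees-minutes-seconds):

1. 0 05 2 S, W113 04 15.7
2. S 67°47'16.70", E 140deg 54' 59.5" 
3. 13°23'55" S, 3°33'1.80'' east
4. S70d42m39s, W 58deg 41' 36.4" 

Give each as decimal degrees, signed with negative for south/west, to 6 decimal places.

1. -0.083889, -113.071028
2. -67.787972, 140.916528
3. -13.398611, 3.550500
4. -70.710833, -58.693444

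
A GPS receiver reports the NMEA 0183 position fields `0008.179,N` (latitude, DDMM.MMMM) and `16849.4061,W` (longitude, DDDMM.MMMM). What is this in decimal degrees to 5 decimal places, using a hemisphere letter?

Lat: degrees = first 2 digits = 0, minutes = 8.179; 0 + 8.179/60 = 0.136317
Longitude: split at 3 digits → 168° and 49.4061′; 168 + 49.4061/60 = 168.823435

0.13632° N, 168.82344° W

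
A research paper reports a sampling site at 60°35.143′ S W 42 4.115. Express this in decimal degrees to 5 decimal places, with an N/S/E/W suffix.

60.58572° S, 42.06858° W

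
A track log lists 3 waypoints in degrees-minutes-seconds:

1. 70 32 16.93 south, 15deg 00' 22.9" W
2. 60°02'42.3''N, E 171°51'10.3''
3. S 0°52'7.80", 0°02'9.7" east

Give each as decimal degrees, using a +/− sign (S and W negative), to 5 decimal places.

1. -70.53804, -15.00636
2. 60.04508, 171.85286
3. -0.86883, 0.03603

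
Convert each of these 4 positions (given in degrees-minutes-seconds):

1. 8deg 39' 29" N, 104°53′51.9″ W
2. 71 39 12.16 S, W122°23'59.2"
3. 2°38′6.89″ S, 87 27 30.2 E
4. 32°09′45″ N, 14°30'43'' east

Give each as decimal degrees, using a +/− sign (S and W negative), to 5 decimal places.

Point 1:
  Lat: 8 + 39/60 + 29/3600 = 8.658056
  N → positive
  λ: 53′ + 51.9″ = 53.86500′; 104 + 53.86500/60 = 104.897750
  W → negative
Point 2:
  Lat: 71° + 39/60 + 12.16/3600 = 71 + 0.650000 + 0.003378 = 71.653378
  hemisphere S, so the sign is −
  Lon: 122 + 23/60 + 59.2/3600 = 122.399778
  W ⇒ negate
Point 3:
  Latitude: 2 + 38/60 + 6.89/3600 = 2.635247
  S → negative
  Longitude: 27′ + 30.2″ = 27.50333′; 87 + 27.50333/60 = 87.458389
  E → positive
Point 4:
  φ: 9′ + 45″ = 9.75000′; 32 + 9.75000/60 = 32.162500
  N ⇒ keep positive
  λ: 14 + 30/60 + 43/3600 = 14.511944
  E → positive

1. 8.65806, -104.89775
2. -71.65338, -122.39978
3. -2.63525, 87.45839
4. 32.16250, 14.51194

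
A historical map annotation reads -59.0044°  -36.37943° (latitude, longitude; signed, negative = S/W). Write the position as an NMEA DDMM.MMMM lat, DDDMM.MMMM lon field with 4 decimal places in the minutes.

Latitude is negative → S; |value| = 59.004400
Lat: minutes = (59.004400 − 59) × 60 = 0.264000
Longitude is negative → W; |value| = 36.379430
λ: fractional part 0.379430 → 22.765800 minutes

5900.2640,S / 03622.7658,W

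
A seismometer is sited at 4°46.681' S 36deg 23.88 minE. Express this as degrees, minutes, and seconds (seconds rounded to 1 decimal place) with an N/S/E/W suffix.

4°46′40.9″ S, 36°23′52.8″ E

Lat: 46.68100′ → 46′ and 0.68100 × 60 = 40.860″
Longitude: 23.88000′ → 23′ and 0.88000 × 60 = 52.800″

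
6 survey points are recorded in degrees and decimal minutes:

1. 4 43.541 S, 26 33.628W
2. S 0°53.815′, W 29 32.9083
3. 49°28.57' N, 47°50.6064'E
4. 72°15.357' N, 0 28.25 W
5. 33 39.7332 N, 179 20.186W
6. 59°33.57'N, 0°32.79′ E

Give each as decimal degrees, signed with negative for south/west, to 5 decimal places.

1. -4.72568, -26.56047
2. -0.89692, -29.54847
3. 49.47617, 47.84344
4. 72.25595, -0.47083
5. 33.66222, -179.33643
6. 59.55950, 0.54650

Point 1:
  Latitude: 43.541′ = 0.725683°; total 4.725683
  S → negative
  λ: 26 + 33.628/60 = 26.560467
  hemisphere W, so the sign is −
Point 2:
  Latitude: 53.815′ = 0.896917°; total 0.896917
  S ⇒ negate
  λ: 32.9083′ = 0.548472°; total 29.548472
  W ⇒ negate
Point 3:
  φ: 49 + 28.57/60 = 49.476167
  N → positive
  Longitude: 50.6064′ = 0.843440°; total 47.843440
  E → positive
Point 4:
  Latitude: 72 + 15.357/60 = 72.255950
  N → positive
  Lon: 0 + 28.25/60 = 0.470833
  W → negative
Point 5:
  Latitude: 39.7332′ = 0.662220°; total 33.662220
  N ⇒ keep positive
  Longitude: 179 + 20.186/60 = 179.336433
  W → negative
Point 6:
  Lat: 59 + 33.57/60 = 59.559500
  N ⇒ keep positive
  λ: 0 + 32.79/60 = 0.546500
  E → positive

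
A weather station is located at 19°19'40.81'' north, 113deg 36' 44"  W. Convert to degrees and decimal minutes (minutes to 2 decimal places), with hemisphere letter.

Lat: 19 + 40.81/60 = 19.6802′
Lon: seconds/60 = 0.73333; minutes = 36 + 0.73333 = 36.7333

19° 19.68′ N, 113° 36.73′ W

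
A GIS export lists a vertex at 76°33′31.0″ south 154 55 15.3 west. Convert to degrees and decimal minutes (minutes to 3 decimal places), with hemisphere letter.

Latitude: seconds/60 = 0.51667; minutes = 33 + 0.51667 = 33.51667
Lon: seconds/60 = 0.25500; minutes = 55 + 0.25500 = 55.25500

76° 33.517′ S, 154° 55.255′ W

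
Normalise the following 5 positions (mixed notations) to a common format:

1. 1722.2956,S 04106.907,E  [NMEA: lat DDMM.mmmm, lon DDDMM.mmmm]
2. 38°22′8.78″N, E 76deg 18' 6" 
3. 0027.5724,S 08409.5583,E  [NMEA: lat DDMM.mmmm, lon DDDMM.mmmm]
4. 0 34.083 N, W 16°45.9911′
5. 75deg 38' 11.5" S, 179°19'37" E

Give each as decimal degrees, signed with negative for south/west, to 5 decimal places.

Point 1:
  φ: degrees = first 2 digits = 17, minutes = 22.2956; 17 + 22.2956/60 = 17.371593
  S ⇒ negate
  λ: degrees = first 3 digits = 41, minutes = 6.907; 41 + 6.907/60 = 41.115117
  E → positive
Point 2:
  φ: 22′ + 8.78″ = 22.14633′; 38 + 22.14633/60 = 38.369106
  N ⇒ keep positive
  Longitude: 18′ + 6″ = 18.10000′; 76 + 18.10000/60 = 76.301667
  E → positive
Point 3:
  Lat: split at 2 digits → 00° and 27.5724′; 0 + 27.5724/60 = 0.459540
  S → negative
  Longitude: degrees = first 3 digits = 84, minutes = 9.5583; 84 + 9.5583/60 = 84.159305
  E → positive
Point 4:
  Latitude: 34.083′ = 0.568050°; total 0.568050
  N ⇒ keep positive
  Lon: 45.9911′ = 0.766518°; total 16.766518
  W ⇒ negate
Point 5:
  Latitude: 75° + 38/60 + 11.5/3600 = 75 + 0.633333 + 0.003194 = 75.636528
  S → negative
  Longitude: 19′ + 37″ = 19.61667′; 179 + 19.61667/60 = 179.326944
  E → positive

1. -17.37159, 41.11512
2. 38.36911, 76.30167
3. -0.45954, 84.15931
4. 0.56805, -16.76652
5. -75.63653, 179.32694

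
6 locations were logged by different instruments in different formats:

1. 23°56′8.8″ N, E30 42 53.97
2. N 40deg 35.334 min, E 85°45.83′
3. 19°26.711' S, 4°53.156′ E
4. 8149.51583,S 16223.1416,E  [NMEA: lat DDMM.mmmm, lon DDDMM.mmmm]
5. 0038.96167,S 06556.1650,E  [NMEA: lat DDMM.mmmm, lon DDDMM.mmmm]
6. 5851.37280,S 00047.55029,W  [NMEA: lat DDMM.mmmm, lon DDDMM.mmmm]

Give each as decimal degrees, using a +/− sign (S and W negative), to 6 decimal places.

Point 1:
  φ: 23 + 56/60 + 8.8/3600 = 23.9357778
  N ⇒ keep positive
  Lon: 30° + 42/60 + 53.97/3600 = 30 + 0.700000 + 0.014992 = 30.7149917
  E → positive
Point 2:
  φ: 40 + 35.334/60 = 40.5889000
  N → positive
  Longitude: 45.83′ = 0.763833°; total 85.7638333
  E ⇒ keep positive
Point 3:
  φ: 19 + 26.711/60 = 19.4451833
  S → negative
  Longitude: 53.156′ = 0.885933°; total 4.8859333
  E ⇒ keep positive
Point 4:
  φ: degrees = first 2 digits = 81, minutes = 49.51583; 81 + 49.51583/60 = 81.8252638
  hemisphere S, so the sign is −
  Longitude: degrees = first 3 digits = 162, minutes = 23.1416; 162 + 23.1416/60 = 162.3856933
  E → positive
Point 5:
  φ: split at 2 digits → 00° and 38.96167′; 0 + 38.96167/60 = 0.6493612
  hemisphere S, so the sign is −
  Longitude: split at 3 digits → 065° and 56.165′; 65 + 56.165/60 = 65.9360833
  E ⇒ keep positive
Point 6:
  Latitude: split at 2 digits → 58° and 51.3728′; 58 + 51.3728/60 = 58.8562133
  S ⇒ negate
  Lon: split at 3 digits → 000° and 47.55029′; 0 + 47.55029/60 = 0.7925048
  hemisphere W, so the sign is −

1. 23.935778, 30.714992
2. 40.588900, 85.763833
3. -19.445183, 4.885933
4. -81.825264, 162.385693
5. -0.649361, 65.936083
6. -58.856213, -0.792505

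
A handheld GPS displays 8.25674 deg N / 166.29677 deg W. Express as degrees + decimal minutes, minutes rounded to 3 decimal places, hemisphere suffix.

8° 15.404′ N, 166° 17.806′ W

Lat: fractional part 0.256740 → 15.40440 minutes
Lon: minutes = (166.296770 − 166) × 60 = 17.80620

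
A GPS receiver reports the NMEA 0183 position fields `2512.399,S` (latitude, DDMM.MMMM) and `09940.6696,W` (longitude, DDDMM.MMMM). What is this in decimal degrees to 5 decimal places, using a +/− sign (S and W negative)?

Lat: split at 2 digits → 25° and 12.399′; 25 + 12.399/60 = 25.206650
hemisphere S, so the sign is −
λ: split at 3 digits → 099° and 40.6696′; 99 + 40.6696/60 = 99.677827
W ⇒ negate

-25.20665, -99.67783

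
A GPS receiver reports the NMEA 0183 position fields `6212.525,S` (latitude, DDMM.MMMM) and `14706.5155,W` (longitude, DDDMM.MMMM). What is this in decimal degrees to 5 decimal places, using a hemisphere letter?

62.20875° S, 147.10859° W

Lat: degrees = first 2 digits = 62, minutes = 12.525; 62 + 12.525/60 = 62.208750
Longitude: split at 3 digits → 147° and 6.5155′; 147 + 6.5155/60 = 147.108592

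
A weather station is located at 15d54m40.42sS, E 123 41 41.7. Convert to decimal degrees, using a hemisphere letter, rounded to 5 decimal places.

15.91123° S, 123.69492° E

φ: 15° + 54/60 + 40.42/3600 = 15 + 0.900000 + 0.011228 = 15.911228
Longitude: 123 + 41/60 + 41.7/3600 = 123.694917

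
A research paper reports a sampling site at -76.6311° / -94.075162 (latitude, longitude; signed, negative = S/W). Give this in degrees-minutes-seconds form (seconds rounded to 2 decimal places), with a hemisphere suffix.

76°37′51.96″ S, 94°04′30.58″ W

Latitude is negative → S; |value| = 76.631100
Lat: 0.631100° → 37.86600′; 0.86600 × 60 = 51.9600″
Longitude is negative → W; |value| = 94.075162
λ: 0.075162° → 4.50972′; 0.50972 × 60 = 30.5832″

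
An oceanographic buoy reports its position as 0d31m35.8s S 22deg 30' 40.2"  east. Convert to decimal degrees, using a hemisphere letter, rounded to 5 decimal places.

0.52661° S, 22.51117° E

Latitude: 31′ + 35.8″ = 31.59667′; 0 + 31.59667/60 = 0.526611
Longitude: 30′ + 40.2″ = 30.67000′; 22 + 30.67000/60 = 22.511167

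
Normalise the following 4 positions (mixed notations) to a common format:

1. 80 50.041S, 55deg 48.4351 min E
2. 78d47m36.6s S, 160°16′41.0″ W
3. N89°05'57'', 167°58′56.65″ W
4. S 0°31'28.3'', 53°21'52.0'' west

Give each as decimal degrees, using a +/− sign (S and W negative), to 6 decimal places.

Point 1:
  Latitude: 80 + 50.041/60 = 80.8340167
  S → negative
  Longitude: 55 + 48.4351/60 = 55.8072517
  E ⇒ keep positive
Point 2:
  φ: 78 + 47/60 + 36.6/3600 = 78.7935000
  S → negative
  λ: 160 + 16/60 + 41/3600 = 160.2780556
  W ⇒ negate
Point 3:
  Latitude: 89° + 5/60 + 57/3600 = 89 + 0.083333 + 0.015833 = 89.0991667
  N ⇒ keep positive
  λ: 167 + 58/60 + 56.65/3600 = 167.9824028
  W ⇒ negate
Point 4:
  Lat: 0 + 31/60 + 28.3/3600 = 0.5245278
  hemisphere S, so the sign is −
  λ: 53° + 21/60 + 52/3600 = 53 + 0.350000 + 0.014444 = 53.3644444
  hemisphere W, so the sign is −

1. -80.834017, 55.807252
2. -78.793500, -160.278056
3. 89.099167, -167.982403
4. -0.524528, -53.364444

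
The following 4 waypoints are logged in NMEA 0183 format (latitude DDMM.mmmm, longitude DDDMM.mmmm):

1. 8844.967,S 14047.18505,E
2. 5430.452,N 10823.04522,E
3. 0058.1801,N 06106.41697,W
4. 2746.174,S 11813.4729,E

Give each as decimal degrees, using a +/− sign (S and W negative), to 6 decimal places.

1. -88.749450, 140.786418
2. 54.507533, 108.384087
3. 0.969668, -61.106950
4. -27.769567, 118.224548

Point 1:
  φ: degrees = first 2 digits = 88, minutes = 44.967; 88 + 44.967/60 = 88.7494500
  S ⇒ negate
  Longitude: degrees = first 3 digits = 140, minutes = 47.18505; 140 + 47.18505/60 = 140.7864175
  E ⇒ keep positive
Point 2:
  Latitude: split at 2 digits → 54° and 30.452′; 54 + 30.452/60 = 54.5075333
  N → positive
  λ: split at 3 digits → 108° and 23.04522′; 108 + 23.04522/60 = 108.3840870
  E ⇒ keep positive
Point 3:
  Lat: degrees = first 2 digits = 0, minutes = 58.1801; 0 + 58.1801/60 = 0.9696683
  N → positive
  Longitude: degrees = first 3 digits = 61, minutes = 6.41697; 61 + 6.41697/60 = 61.1069495
  W → negative
Point 4:
  Latitude: split at 2 digits → 27° and 46.174′; 27 + 46.174/60 = 27.7695667
  S ⇒ negate
  Longitude: degrees = first 3 digits = 118, minutes = 13.4729; 118 + 13.4729/60 = 118.2245483
  E ⇒ keep positive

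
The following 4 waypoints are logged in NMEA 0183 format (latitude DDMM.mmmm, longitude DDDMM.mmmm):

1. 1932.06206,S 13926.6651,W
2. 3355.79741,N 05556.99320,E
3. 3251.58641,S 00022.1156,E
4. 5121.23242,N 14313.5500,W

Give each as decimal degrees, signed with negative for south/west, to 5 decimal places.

1. -19.53437, -139.44442
2. 33.92996, 55.94989
3. -32.85977, 0.36859
4. 51.35387, -143.22583

Point 1:
  Lat: split at 2 digits → 19° and 32.06206′; 19 + 32.06206/60 = 19.534368
  S ⇒ negate
  Lon: degrees = first 3 digits = 139, minutes = 26.6651; 139 + 26.6651/60 = 139.444418
  W ⇒ negate
Point 2:
  Lat: degrees = first 2 digits = 33, minutes = 55.79741; 33 + 55.79741/60 = 33.929957
  N ⇒ keep positive
  Longitude: degrees = first 3 digits = 55, minutes = 56.9932; 55 + 56.9932/60 = 55.949887
  E → positive
Point 3:
  φ: split at 2 digits → 32° and 51.58641′; 32 + 51.58641/60 = 32.859774
  S ⇒ negate
  Lon: degrees = first 3 digits = 0, minutes = 22.1156; 0 + 22.1156/60 = 0.368593
  E ⇒ keep positive
Point 4:
  Latitude: degrees = first 2 digits = 51, minutes = 21.23242; 51 + 21.23242/60 = 51.353874
  N → positive
  Lon: degrees = first 3 digits = 143, minutes = 13.55; 143 + 13.55/60 = 143.225833
  W → negative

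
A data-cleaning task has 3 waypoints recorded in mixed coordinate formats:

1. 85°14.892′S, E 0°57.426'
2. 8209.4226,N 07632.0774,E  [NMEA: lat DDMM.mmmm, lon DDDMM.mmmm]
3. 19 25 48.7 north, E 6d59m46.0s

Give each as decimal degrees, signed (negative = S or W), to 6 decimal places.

1. -85.248200, 0.957100
2. 82.157043, 76.534623
3. 19.430194, 6.996111

Point 1:
  Latitude: 85 + 14.892/60 = 85.2482000
  hemisphere S, so the sign is −
  Lon: 0 + 57.426/60 = 0.9571000
  E ⇒ keep positive
Point 2:
  φ: degrees = first 2 digits = 82, minutes = 9.4226; 82 + 9.4226/60 = 82.1570433
  N → positive
  λ: split at 3 digits → 076° and 32.0774′; 76 + 32.0774/60 = 76.5346233
  E → positive
Point 3:
  Lat: 19° + 25/60 + 48.7/3600 = 19 + 0.416667 + 0.013528 = 19.4301944
  N → positive
  Lon: 59′ + 46″ = 59.76667′; 6 + 59.76667/60 = 6.9961111
  E → positive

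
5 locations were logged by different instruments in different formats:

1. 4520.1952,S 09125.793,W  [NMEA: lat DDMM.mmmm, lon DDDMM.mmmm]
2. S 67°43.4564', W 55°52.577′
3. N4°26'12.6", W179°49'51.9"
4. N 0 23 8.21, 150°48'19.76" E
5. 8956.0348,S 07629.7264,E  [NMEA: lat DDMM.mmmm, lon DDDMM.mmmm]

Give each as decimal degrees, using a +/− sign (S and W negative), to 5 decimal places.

1. -45.33659, -91.42988
2. -67.72427, -55.87628
3. 4.43683, -179.83108
4. 0.38561, 150.80549
5. -89.93391, 76.49544

Point 1:
  φ: split at 2 digits → 45° and 20.1952′; 45 + 20.1952/60 = 45.336587
  S → negative
  λ: degrees = first 3 digits = 91, minutes = 25.793; 91 + 25.793/60 = 91.429883
  W → negative
Point 2:
  Lat: 43.4564′ = 0.724273°; total 67.724273
  S → negative
  λ: 52.577′ = 0.876283°; total 55.876283
  W → negative
Point 3:
  Latitude: 4 + 26/60 + 12.6/3600 = 4.436833
  N → positive
  λ: 179° + 49/60 + 51.9/3600 = 179 + 0.816667 + 0.014417 = 179.831083
  W → negative
Point 4:
  Latitude: 0° + 23/60 + 8.21/3600 = 0 + 0.383333 + 0.002281 = 0.385614
  N → positive
  λ: 48′ + 19.76″ = 48.32933′; 150 + 48.32933/60 = 150.805489
  E → positive
Point 5:
  φ: split at 2 digits → 89° and 56.0348′; 89 + 56.0348/60 = 89.933913
  hemisphere S, so the sign is −
  Longitude: split at 3 digits → 076° and 29.7264′; 76 + 29.7264/60 = 76.495440
  E ⇒ keep positive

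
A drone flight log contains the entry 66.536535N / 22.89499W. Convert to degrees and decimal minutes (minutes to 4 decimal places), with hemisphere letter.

φ: fractional part 0.536535 → 32.192100 minutes
λ: fractional part 0.894990 → 53.699400 minutes

66° 32.1921′ N, 22° 53.6994′ W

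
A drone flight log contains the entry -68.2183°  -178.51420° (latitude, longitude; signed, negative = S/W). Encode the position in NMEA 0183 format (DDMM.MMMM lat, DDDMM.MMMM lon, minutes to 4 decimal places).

6813.0980,S / 17830.8520,W

Latitude is negative → S; |value| = 68.218300
φ: 68° + 0.218300 × 60 = 68° 13.098000′
Longitude is negative → W; |value| = 178.514200
Longitude: 178° + 0.514200 × 60 = 178° 30.852000′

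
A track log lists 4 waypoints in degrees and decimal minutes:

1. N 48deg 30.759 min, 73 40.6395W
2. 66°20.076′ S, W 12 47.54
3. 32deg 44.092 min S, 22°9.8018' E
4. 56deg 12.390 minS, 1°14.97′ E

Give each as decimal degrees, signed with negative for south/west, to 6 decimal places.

Point 1:
  Latitude: 48 + 30.759/60 = 48.5126500
  N ⇒ keep positive
  Longitude: 40.6395′ = 0.677325°; total 73.6773250
  W → negative
Point 2:
  Latitude: 20.076′ = 0.334600°; total 66.3346000
  S → negative
  Longitude: 12 + 47.54/60 = 12.7923333
  hemisphere W, so the sign is −
Point 3:
  φ: 32 + 44.092/60 = 32.7348667
  hemisphere S, so the sign is −
  Lon: 9.8018′ = 0.163363°; total 22.1633633
  E ⇒ keep positive
Point 4:
  Latitude: 12.39′ = 0.206500°; total 56.2065000
  S ⇒ negate
  Longitude: 1 + 14.97/60 = 1.2495000
  E → positive

1. 48.512650, -73.677325
2. -66.334600, -12.792333
3. -32.734867, 22.163363
4. -56.206500, 1.249500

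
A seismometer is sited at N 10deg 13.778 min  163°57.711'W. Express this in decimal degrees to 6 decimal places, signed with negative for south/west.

10.229633, -163.961850

φ: 13.778′ = 0.229633°; total 10.2296333
N ⇒ keep positive
Longitude: 163 + 57.711/60 = 163.9618500
hemisphere W, so the sign is −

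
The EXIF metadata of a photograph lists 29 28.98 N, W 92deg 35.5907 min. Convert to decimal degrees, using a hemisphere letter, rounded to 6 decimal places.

29.483000° N, 92.593178° W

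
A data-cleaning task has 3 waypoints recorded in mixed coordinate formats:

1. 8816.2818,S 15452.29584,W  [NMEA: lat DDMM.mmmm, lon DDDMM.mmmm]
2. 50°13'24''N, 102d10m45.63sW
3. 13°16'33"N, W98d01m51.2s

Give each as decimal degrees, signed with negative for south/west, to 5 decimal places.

1. -88.27136, -154.87160
2. 50.22333, -102.17934
3. 13.27583, -98.03089

Point 1:
  φ: degrees = first 2 digits = 88, minutes = 16.2818; 88 + 16.2818/60 = 88.271363
  S ⇒ negate
  Longitude: degrees = first 3 digits = 154, minutes = 52.29584; 154 + 52.29584/60 = 154.871597
  W ⇒ negate
Point 2:
  Latitude: 50° + 13/60 + 24/3600 = 50 + 0.216667 + 0.006667 = 50.223333
  N → positive
  Lon: 10′ + 45.63″ = 10.76050′; 102 + 10.76050/60 = 102.179342
  W ⇒ negate
Point 3:
  Lat: 13° + 16/60 + 33/3600 = 13 + 0.266667 + 0.009167 = 13.275833
  N ⇒ keep positive
  λ: 1′ + 51.2″ = 1.85333′; 98 + 1.85333/60 = 98.030889
  hemisphere W, so the sign is −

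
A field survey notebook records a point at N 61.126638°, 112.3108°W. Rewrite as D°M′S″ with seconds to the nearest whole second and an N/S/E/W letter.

61°07′36″ N, 112°18′39″ W

φ: 0.126638 × 60 = 7.59828′ → 7′, remainder × 60 = 35.90″
Lon: 0.310800° → 18.64800′; 0.64800 × 60 = 38.88″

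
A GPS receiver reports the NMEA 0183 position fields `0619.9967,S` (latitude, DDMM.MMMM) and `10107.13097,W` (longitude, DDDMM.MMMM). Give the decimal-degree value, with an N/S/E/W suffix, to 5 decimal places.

6.33328° S, 101.11885° W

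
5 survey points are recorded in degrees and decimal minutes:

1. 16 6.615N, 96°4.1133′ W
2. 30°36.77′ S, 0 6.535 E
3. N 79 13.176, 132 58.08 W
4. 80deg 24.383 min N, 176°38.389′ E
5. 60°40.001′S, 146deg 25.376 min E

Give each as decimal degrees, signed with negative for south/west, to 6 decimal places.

Point 1:
  Latitude: 16 + 6.615/60 = 16.1102500
  N ⇒ keep positive
  λ: 96 + 4.1133/60 = 96.0685550
  W ⇒ negate
Point 2:
  Lat: 36.77′ = 0.612833°; total 30.6128333
  S → negative
  λ: 0 + 6.535/60 = 0.1089167
  E ⇒ keep positive
Point 3:
  Lat: 13.176′ = 0.219600°; total 79.2196000
  N ⇒ keep positive
  Longitude: 132 + 58.08/60 = 132.9680000
  hemisphere W, so the sign is −
Point 4:
  Latitude: 80 + 24.383/60 = 80.4063833
  N ⇒ keep positive
  Longitude: 38.389′ = 0.639817°; total 176.6398167
  E → positive
Point 5:
  Lat: 40.001′ = 0.666683°; total 60.6666833
  S → negative
  Lon: 25.376′ = 0.422933°; total 146.4229333
  E ⇒ keep positive

1. 16.110250, -96.068555
2. -30.612833, 0.108917
3. 79.219600, -132.968000
4. 80.406383, 176.639817
5. -60.666683, 146.422933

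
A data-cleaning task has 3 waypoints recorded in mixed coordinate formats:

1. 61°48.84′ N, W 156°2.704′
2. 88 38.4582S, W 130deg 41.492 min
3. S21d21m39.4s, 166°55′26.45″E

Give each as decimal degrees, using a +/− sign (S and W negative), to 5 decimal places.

Point 1:
  Lat: 48.84′ = 0.814000°; total 61.814000
  N → positive
  Longitude: 156 + 2.704/60 = 156.045067
  W ⇒ negate
Point 2:
  Lat: 38.4582′ = 0.640970°; total 88.640970
  hemisphere S, so the sign is −
  Lon: 130 + 41.492/60 = 130.691533
  W → negative
Point 3:
  Latitude: 21′ + 39.4″ = 21.65667′; 21 + 21.65667/60 = 21.360944
  S ⇒ negate
  λ: 166 + 55/60 + 26.45/3600 = 166.924014
  E ⇒ keep positive

1. 61.81400, -156.04507
2. -88.64097, -130.69153
3. -21.36094, 166.92401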